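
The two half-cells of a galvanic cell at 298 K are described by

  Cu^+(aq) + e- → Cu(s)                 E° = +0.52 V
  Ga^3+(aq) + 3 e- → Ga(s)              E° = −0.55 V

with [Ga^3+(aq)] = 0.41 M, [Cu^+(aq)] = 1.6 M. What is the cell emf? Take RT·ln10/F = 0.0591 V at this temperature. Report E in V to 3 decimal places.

Cu⁺/Cu is reduced (cathode, E° = +0.52 V) and Ga³⁺/Ga is oxidized (anode).
E°cell = E°cat − E°an = +0.52 − (−0.55) = +1.07 V; n = 3.
Balancing gives 3 Cu^+(aq) + Ga(s) → 3 Cu(s) + Ga^3+(aq); hence Q = [Ga^3+(aq)] / [Cu^+(aq)]^3 = 0.1 (log Q = −1.000).
E = E° − (0.0591/n)·log Q = +1.07 − (0.0591/3)(−1.000) = +1.090 V.

+1.090 V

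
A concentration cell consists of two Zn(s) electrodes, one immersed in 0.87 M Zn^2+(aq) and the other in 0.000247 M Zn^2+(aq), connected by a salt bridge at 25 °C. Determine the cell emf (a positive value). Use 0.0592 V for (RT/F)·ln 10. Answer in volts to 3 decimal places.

For a concentration cell E°cell = 0, since both electrodes use the same couple.
The compartment with the higher Zn^2+(aq) concentration (0.87 M) acts as the cathode; ions are reduced there and produced at the dilute (0.000247 M) anode.
With n = 2, Ecell = −(0.0592/2)·log([dilute]/[conc]) = −(0.0592/2)·log(0.000247/0.87) = +0.105 V.

0.105 V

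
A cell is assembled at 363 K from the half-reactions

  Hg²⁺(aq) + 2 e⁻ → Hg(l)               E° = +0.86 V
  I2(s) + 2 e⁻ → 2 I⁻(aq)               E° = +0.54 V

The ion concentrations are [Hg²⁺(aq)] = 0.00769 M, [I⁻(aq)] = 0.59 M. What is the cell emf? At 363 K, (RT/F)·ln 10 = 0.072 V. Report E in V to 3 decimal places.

Hg²⁺/Hg is reduced (cathode, E° = +0.86 V) and I₂/I⁻ is oxidized (anode).
E°cell = +0.86 − (+0.54) = +0.32 V, with n = 2 electrons transferred.
The balanced reaction is Hg²⁺(aq) + 2 I⁻(aq) → Hg(l) + I2(s), so Q = 1 / ([Hg²⁺(aq)]·[I⁻(aq)]^2) = 374 and log Q = 2.572.
E = E° − (0.072/n)·log Q = +0.32 − (0.072/2)(2.572) = +0.227 V.

+0.227 V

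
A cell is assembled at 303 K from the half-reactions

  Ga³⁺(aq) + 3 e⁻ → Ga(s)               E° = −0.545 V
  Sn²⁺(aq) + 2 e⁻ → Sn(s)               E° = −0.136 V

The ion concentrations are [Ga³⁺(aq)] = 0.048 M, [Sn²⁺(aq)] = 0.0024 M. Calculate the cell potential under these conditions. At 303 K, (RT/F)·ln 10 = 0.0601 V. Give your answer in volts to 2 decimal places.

+0.36 V

Since E°(Sn²⁺/Sn) > E°(Ga³⁺/Ga), Sn²⁺/Sn serves as the cathode.
E°cell = −0.136 − (−0.545) = +0.409 V, with n = 6 electrons transferred.
Balancing gives 3 Sn²⁺(aq) + 2 Ga(s) → 3 Sn(s) + 2 Ga³⁺(aq); hence Q = [Ga³⁺(aq)]^2 / [Sn²⁺(aq)]^3 = 1.67×10^5 (log Q = 5.222).
Applying E = E° − (RT ln10/nF)·log Q gives +0.409 − (0.0601/6)(5.222) = +0.36 V.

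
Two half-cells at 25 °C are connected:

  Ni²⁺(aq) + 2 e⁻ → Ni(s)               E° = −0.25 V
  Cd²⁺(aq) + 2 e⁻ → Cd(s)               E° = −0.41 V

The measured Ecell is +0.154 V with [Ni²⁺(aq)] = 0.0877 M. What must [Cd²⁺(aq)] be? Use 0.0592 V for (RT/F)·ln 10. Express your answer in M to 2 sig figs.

Ni²⁺/Ni is the cathode (higher E°); E°cell = −0.25 − (−0.41) = +0.16 V with n = 2.
Rearranging E = E° − (0.0592/n)·log Q gives log Q = 2(+0.16 − (+0.154))/0.0592 = 0.203.
Balancing electrons gives Ni²⁺(aq) + Cd(s) → Ni(s) + Cd²⁺(aq); thus Q = [Cd²⁺(aq)] / [Ni²⁺(aq)].
Isolating [Cd²⁺(aq)] in Q = 10^{0.203} yields log [Cd²⁺(aq)] = −0.854, i.e. 0.14 M.

0.14 M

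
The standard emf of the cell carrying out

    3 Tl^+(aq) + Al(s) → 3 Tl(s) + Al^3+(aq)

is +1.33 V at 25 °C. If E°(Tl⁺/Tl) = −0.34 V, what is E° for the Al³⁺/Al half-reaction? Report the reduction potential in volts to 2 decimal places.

In the reaction as written the Tl⁺/Tl couple is reduced (cathode) and Al³⁺/Al is oxidized (anode), so E°cell = E°(Tl⁺/Tl) − E°(Al³⁺/Al).
E°(Al³⁺/Al) = E°(cathode) − E°cell = −0.34 − (+1.33) = −1.67 V.

−1.67 V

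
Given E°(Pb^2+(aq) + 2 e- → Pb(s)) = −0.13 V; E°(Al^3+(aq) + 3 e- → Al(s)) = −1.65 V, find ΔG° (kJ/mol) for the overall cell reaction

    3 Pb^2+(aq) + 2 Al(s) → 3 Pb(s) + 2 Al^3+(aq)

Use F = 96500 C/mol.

In the reaction as written Pb^2+(aq) is reduced, so the Pb²⁺/Pb couple is the cathode and Al³⁺/Al is the anode.
E°cell = −0.13 − (−1.65) = +1.52 V; balancing electrons gives n = 6.
ΔG° = −nFE°cell = −(6)(96500)(+1.52) J/mol = −880 kJ/mol.

−880 kJ/mol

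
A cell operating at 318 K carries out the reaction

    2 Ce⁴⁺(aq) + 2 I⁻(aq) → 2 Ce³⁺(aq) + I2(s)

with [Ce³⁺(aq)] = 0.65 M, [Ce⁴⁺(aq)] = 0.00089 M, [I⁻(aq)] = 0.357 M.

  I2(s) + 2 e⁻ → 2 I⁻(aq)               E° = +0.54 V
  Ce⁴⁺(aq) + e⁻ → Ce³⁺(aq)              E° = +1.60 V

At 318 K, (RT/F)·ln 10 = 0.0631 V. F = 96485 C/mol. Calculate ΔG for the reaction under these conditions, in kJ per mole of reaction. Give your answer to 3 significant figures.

The standard cell potential is +1.60 − (+0.54) = +1.06 V, with n = 2 electrons in the balanced equation.
Q = [Ce³⁺(aq)]^2 / ([Ce⁴⁺(aq)]^2·[I⁻(aq)]^2) = 4.19×10^6, so log Q = 6.622 and E = +1.06 − (0.0631/2)(6.622) = +0.8511 V.
ΔG = −nFE = −(2)(96485)(+0.8511) J/mol = −164 kJ/mol.

−164 kJ/mol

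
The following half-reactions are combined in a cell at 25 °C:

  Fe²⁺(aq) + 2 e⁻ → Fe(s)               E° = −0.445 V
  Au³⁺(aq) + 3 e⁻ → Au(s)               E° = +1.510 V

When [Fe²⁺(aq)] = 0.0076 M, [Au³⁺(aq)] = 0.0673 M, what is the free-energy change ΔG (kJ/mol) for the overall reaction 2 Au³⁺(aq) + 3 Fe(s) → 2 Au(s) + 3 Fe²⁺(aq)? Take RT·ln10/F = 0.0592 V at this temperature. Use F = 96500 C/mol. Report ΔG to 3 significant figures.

The standard cell potential is +1.510 − (−0.445) = +1.955 V, with n = 6 electrons in the balanced equation.
Q = [Fe²⁺(aq)]^3 / [Au³⁺(aq)]^2 = 9.69×10^−5, so log Q = −4.014 and E = +1.955 − (0.0592/6)(−4.014) = +1.9946 V.
ΔG = −nFE = −(6)(96500)(+1.9946) J/mol = −1150 kJ/mol.

−1150 kJ/mol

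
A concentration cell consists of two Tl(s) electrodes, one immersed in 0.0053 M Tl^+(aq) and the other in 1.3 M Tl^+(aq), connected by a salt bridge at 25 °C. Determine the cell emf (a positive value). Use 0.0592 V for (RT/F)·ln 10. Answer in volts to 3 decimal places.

For a concentration cell E°cell = 0, since both electrodes use the same couple.
The compartment with the higher Tl^+(aq) concentration (1.3 M) acts as the cathode; ions are reduced there and produced at the dilute (0.0053 M) anode.
With n = 1, Ecell = −(0.0592/1)·log([dilute]/[conc]) = −(0.0592/1)·log(0.0053/1.3) = +0.141 V.

0.141 V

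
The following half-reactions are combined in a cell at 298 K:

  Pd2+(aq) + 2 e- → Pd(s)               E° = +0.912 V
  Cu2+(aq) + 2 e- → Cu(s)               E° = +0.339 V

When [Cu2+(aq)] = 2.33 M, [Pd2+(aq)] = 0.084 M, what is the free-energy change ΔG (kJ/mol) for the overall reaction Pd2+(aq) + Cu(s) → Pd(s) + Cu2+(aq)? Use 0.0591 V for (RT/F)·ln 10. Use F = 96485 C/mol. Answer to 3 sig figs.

−102 kJ/mol

The standard cell potential is +0.912 − (+0.339) = +0.573 V, with n = 2 electrons in the balanced equation.
Q = [Cu2+(aq)] / [Pd2+(aq)] = 27.7, so log Q = 1.443 and E = +0.573 − (0.0591/2)(1.443) = +0.5304 V.
Then ΔG = −nFE = −2 × 96485 × +0.5304 J/mol = −102 kJ/mol.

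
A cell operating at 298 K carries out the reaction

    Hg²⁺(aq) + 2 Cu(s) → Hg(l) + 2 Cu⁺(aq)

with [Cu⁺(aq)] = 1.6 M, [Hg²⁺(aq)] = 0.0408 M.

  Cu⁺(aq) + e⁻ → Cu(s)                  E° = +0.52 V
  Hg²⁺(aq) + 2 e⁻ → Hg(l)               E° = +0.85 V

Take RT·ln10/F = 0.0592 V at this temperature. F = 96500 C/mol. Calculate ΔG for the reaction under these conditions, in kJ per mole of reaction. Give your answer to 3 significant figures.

With Hg²⁺/Hg reduced at the cathode, E°cell = +0.85 − (+0.52) = +0.33 V and n = 2.
Here Q = [Cu⁺(aq)]^2 / [Hg²⁺(aq)] = 62.7 (log Q = 1.798), giving E = +0.33 − (0.0592/2)·(1.798) = +0.2768 V.
Finally ΔG = −nFE = −(2)(96500 C/mol)(+0.2768 V) = −53.4 kJ/mol.

−53.4 kJ/mol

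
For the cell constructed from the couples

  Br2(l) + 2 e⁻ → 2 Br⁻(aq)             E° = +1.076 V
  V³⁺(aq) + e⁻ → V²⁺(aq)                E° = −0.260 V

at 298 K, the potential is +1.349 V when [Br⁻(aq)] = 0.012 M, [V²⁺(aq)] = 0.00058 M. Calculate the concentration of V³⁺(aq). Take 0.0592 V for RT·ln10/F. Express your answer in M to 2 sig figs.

With Br₂/Br⁻ at the cathode and V³⁺/V²⁺ at the anode, E°cell = +1.076 − (−0.260) = +1.336 V (n = 2).
Since E = E° − (0.0592/n)·log Q, log Q = n(E° − E)/0.0592 = −0.439.
Balancing electrons gives Br2(l) + 2 V²⁺(aq) → 2 Br⁻(aq) + 2 V³⁺(aq); thus Q = ([Br⁻(aq)]^2·[V³⁺(aq)]^2) / [V²⁺(aq)]^2.
Substituting the known concentrations and solving, log [V³⁺(aq)] = −1.535 and [V³⁺(aq)] = 0.029 M.

0.029 M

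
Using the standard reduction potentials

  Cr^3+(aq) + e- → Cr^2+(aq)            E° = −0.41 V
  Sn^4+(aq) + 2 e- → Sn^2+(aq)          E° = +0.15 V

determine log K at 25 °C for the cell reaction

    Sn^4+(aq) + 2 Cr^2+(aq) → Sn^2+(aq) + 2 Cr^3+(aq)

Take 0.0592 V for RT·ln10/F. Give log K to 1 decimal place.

log K = 18.9

The Sn⁴⁺/Sn²⁺ couple is reduced (cathode); E°cell = +0.15 − (−0.41) = +0.56 V with n = 2.
At equilibrium E = 0, so log K = nE°cell / 0.0592 = (2)(+0.56) / 0.0592 = 18.9.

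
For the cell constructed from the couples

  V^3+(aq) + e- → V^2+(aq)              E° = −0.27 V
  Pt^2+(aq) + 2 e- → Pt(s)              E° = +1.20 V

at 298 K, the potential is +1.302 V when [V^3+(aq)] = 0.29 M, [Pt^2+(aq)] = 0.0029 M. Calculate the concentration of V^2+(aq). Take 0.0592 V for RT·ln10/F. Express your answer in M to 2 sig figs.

0.0078 M

With Pt²⁺/Pt at the cathode and V³⁺/V²⁺ at the anode, E°cell = +1.20 − (−0.27) = +1.47 V (n = 2).
Since E = E° − (0.0592/n)·log Q, log Q = n(E° − E)/0.0592 = 5.676.
Balancing electrons gives Pt^2+(aq) + 2 V^2+(aq) → Pt(s) + 2 V^3+(aq); thus Q = [V^3+(aq)]^2 / ([Pt^2+(aq)]·[V^2+(aq)]^2).
Substituting the known concentrations and solving, log [V^2+(aq)] = −2.107 and [V^2+(aq)] = 0.0078 M.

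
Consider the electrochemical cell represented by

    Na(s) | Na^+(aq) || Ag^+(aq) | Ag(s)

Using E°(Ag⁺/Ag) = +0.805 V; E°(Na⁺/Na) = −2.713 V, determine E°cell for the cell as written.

By convention the left-hand electrode in cell notation is the anode (oxidation) and the right-hand electrode is the cathode (reduction).
E°cell = E°(right) − E°(left) = +0.805 − (−2.713) = +3.518 V.

+3.518 V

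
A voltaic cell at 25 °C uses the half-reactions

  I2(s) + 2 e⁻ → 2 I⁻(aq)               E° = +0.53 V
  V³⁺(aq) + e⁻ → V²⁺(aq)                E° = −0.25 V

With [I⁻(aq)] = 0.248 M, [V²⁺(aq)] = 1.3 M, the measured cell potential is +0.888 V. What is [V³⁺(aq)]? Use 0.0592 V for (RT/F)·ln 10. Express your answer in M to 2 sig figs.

I₂/I⁻ is the cathode (higher E°); E°cell = +0.53 − (−0.25) = +0.78 V with n = 2.
From the Nernst equation, log Q = n(E° − E)/0.0592 = 2·(+0.78 − (+0.888))/0.0592 = −3.649.
For I2(s) + 2 V²⁺(aq) → 2 I⁻(aq) + 2 V³⁺(aq), the reaction quotient is Q = ([I⁻(aq)]^2·[V³⁺(aq)]^2) / [V²⁺(aq)]^2.
Solving for the unknown gives log [V³⁺(aq)] = −1.105, so [V³⁺(aq)] ≈ 0.079 M.

0.079 M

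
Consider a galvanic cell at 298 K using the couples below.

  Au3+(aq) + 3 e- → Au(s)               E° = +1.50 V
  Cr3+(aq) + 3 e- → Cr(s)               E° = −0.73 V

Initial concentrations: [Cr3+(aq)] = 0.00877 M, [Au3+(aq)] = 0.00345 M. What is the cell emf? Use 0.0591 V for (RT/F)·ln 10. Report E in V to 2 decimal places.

The Au³⁺/Au couple has the more positive E°, so it is the cathode; Cr³⁺/Cr is the anode.
The standard potential is +1.50 − (−0.73) = +2.23 V and the balanced reaction transfers n = 3 electrons.
The balanced reaction is Au3+(aq) + Cr(s) → Au(s) + Cr3+(aq), so Q = [Cr3+(aq)] / [Au3+(aq)] = 2.54 and log Q = 0.405.
E = E° − (0.0591/n)·log Q = +2.23 − (0.0591/3)(0.405) = +2.22 V.

+2.22 V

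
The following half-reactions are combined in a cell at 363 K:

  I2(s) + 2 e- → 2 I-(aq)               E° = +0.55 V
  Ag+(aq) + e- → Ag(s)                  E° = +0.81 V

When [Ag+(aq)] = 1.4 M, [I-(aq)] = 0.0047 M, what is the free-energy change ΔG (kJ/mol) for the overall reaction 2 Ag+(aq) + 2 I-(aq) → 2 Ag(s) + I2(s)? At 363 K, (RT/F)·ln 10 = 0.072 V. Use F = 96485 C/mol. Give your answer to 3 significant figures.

−19.9 kJ/mol

The standard cell potential is +0.81 − (+0.55) = +0.26 V, with n = 2 electrons in the balanced equation.
Q = 1 / ([Ag+(aq)]^2·[I-(aq)]^2) = 2.31×10^4, so log Q = 4.364 and E = +0.26 − (0.072/2)(4.364) = +0.1029 V.
ΔG = −nFE = −(2)(96485)(+0.1029) J/mol = −19.9 kJ/mol.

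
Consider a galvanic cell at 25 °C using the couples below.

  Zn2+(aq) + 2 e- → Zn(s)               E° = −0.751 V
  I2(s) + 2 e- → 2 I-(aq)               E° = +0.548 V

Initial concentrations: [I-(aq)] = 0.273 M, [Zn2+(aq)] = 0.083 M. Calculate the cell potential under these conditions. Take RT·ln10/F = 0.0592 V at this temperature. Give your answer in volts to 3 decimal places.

+1.364 V

Since E°(I₂/I⁻) > E°(Zn²⁺/Zn), I₂/I⁻ serves as the cathode.
The standard potential is +0.548 − (−0.751) = +1.299 V and the balanced reaction transfers n = 2 electrons.
For the overall reaction I2(s) + Zn(s) → 2 I-(aq) + Zn2+(aq), Q = [I-(aq)]^2·[Zn2+(aq)] = 0.00619, giving log Q = −2.209.
E = E° − (0.0592/n)·log Q = +1.299 − (0.0592/2)(−2.209) = +1.364 V.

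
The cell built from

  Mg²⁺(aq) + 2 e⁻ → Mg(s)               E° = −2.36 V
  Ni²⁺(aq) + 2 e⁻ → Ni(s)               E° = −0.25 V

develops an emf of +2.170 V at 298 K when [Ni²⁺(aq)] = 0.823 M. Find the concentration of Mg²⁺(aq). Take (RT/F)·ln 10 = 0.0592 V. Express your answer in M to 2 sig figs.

With Ni²⁺/Ni at the cathode and Mg²⁺/Mg at the anode, E°cell = −0.25 − (−2.36) = +2.11 V (n = 2).
Rearranging E = E° − (0.0592/n)·log Q gives log Q = 2(+2.11 − (+2.170))/0.0592 = −2.027.
The balanced reaction is Ni²⁺(aq) + Mg(s) → Ni(s) + Mg²⁺(aq), so Q = [Mg²⁺(aq)] / [Ni²⁺(aq)].
Solving for the unknown gives log [Mg²⁺(aq)] = −2.112, so [Mg²⁺(aq)] ≈ 0.0077 M.

0.0077 M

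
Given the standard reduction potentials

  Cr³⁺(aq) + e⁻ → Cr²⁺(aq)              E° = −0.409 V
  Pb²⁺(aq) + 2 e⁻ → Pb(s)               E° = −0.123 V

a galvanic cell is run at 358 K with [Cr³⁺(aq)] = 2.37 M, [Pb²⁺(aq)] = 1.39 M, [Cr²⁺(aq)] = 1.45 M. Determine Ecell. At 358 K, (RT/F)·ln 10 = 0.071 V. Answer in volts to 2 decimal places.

+0.28 V

The Pb²⁺/Pb couple has the more positive E°, so it is the cathode; Cr³⁺/Cr²⁺ is the anode.
E°cell = −0.123 − (−0.409) = +0.286 V, with n = 2 electrons transferred.
For the overall reaction Pb²⁺(aq) + 2 Cr²⁺(aq) → Pb(s) + 2 Cr³⁺(aq), Q = [Cr³⁺(aq)]^2 / ([Pb²⁺(aq)]·[Cr²⁺(aq)]^2) = 1.92, giving log Q = 0.284.
By the Nernst equation, E = +0.286 − (0.071/2)·(0.284) = +0.28 V.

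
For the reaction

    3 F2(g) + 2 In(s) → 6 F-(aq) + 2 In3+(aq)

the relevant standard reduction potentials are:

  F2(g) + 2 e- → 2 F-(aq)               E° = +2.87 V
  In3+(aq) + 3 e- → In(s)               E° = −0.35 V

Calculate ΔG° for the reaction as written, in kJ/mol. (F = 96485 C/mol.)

In the reaction as written F2(g) is reduced, so the F₂/F⁻ couple is the cathode and In³⁺/In is the anode.
E°cell = +2.87 − (−0.35) = +3.22 V; balancing electrons gives n = 6.
ΔG° = −nFE°cell = −(6)(96485)(+3.22) J/mol = −1864 kJ/mol.

−1864 kJ/mol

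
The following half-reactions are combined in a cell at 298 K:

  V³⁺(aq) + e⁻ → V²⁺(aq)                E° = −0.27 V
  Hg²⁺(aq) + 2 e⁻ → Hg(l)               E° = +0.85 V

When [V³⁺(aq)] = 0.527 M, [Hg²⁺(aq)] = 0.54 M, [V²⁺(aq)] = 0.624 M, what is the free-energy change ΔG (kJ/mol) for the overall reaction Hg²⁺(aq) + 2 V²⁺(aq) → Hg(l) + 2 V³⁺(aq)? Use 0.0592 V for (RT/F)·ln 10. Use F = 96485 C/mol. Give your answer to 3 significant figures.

With Hg²⁺/Hg reduced at the cathode, E°cell = +0.85 − (−0.27) = +1.12 V and n = 2.
The reaction quotient is [V³⁺(aq)]^2 / ([Hg²⁺(aq)]·[V²⁺(aq)]^2) = 1.32; by Nernst, E = +1.12 − (0.0592/2)(0.121) = +1.1164 V.
Finally ΔG = −nFE = −(2)(96485 C/mol)(+1.1164 V) = −215 kJ/mol.

−215 kJ/mol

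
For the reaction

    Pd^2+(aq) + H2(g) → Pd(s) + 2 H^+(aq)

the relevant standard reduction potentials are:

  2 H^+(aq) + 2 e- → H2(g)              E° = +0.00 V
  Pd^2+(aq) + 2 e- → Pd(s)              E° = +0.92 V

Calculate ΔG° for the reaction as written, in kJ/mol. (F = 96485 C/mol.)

−178 kJ/mol

In the reaction as written Pd^2+(aq) is reduced, so the Pd²⁺/Pd couple is the cathode and 2H⁺/H₂ is the anode.
E°cell = +0.92 − (+0.00) = +0.92 V; balancing electrons gives n = 2.
ΔG° = −nFE°cell = −(2)(96485)(+0.92) J/mol = −178 kJ/mol.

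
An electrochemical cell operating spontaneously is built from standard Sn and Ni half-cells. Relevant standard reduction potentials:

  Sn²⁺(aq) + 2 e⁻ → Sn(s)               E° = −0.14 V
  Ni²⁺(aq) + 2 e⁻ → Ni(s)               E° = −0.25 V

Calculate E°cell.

+0.11 V

The Sn²⁺/Sn couple has the higher E°, so Sn ion is reduced (cathode) and Ni is oxidized (anode).
E°cell = E°(cathode) − E°(anode) = −0.14 − (−0.25) = +0.11 V.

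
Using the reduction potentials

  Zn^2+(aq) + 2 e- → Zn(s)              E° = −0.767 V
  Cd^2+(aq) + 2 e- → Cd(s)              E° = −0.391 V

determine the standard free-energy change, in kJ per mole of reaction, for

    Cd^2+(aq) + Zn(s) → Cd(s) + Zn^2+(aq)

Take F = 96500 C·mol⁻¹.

In the reaction as written Cd^2+(aq) is reduced, so the Cd²⁺/Cd couple is the cathode and Zn²⁺/Zn is the anode.
E°cell = −0.391 − (−0.767) = +0.376 V; balancing electrons gives n = 2.
ΔG° = −nFE°cell = −(2)(96500)(+0.376) J/mol = −72.6 kJ/mol.

−72.6 kJ/mol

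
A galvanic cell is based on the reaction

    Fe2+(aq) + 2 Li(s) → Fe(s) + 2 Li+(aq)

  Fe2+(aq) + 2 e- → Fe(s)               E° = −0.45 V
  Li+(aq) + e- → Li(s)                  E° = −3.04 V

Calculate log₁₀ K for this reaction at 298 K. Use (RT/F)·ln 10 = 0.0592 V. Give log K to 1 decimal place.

log K = 87.5

The Fe²⁺/Fe couple is reduced (cathode); E°cell = −0.45 − (−3.04) = +2.59 V with n = 2.
At equilibrium E = 0, so log K = nE°cell / 0.0592 = (2)(+2.59) / 0.0592 = 87.5.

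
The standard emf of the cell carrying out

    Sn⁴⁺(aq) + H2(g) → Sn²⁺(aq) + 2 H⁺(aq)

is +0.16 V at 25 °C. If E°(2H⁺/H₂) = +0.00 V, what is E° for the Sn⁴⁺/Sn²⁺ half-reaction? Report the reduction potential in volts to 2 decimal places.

In the reaction as written the Sn⁴⁺/Sn²⁺ couple is reduced (cathode) and 2H⁺/H₂ is oxidized (anode), so E°cell = E°(Sn⁴⁺/Sn²⁺) − E°(2H⁺/H₂).
E°(Sn⁴⁺/Sn²⁺) = E°cell + E°(anode) = +0.16 + (+0.00) = +0.16 V.

+0.16 V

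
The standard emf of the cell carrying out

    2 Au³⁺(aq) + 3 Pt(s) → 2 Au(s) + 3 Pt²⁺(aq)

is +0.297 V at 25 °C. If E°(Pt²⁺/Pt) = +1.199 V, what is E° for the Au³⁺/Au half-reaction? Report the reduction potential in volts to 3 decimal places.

+1.496 V

In the reaction as written the Au³⁺/Au couple is reduced (cathode) and Pt²⁺/Pt is oxidized (anode), so E°cell = E°(Au³⁺/Au) − E°(Pt²⁺/Pt).
E°(Au³⁺/Au) = E°cell + E°(anode) = +0.297 + (+1.199) = +1.496 V.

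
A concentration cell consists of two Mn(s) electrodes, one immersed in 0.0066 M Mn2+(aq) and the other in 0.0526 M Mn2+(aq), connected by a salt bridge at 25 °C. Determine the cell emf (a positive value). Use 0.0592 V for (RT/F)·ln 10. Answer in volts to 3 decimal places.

For a concentration cell E°cell = 0, since both electrodes use the same couple.
The compartment with the higher Mn2+(aq) concentration (0.0526 M) acts as the cathode; ions are reduced there and produced at the dilute (0.0066 M) anode.
With n = 2, Ecell = −(0.0592/2)·log([dilute]/[conc]) = −(0.0592/2)·log(0.0066/0.0526) = +0.027 V.

0.027 V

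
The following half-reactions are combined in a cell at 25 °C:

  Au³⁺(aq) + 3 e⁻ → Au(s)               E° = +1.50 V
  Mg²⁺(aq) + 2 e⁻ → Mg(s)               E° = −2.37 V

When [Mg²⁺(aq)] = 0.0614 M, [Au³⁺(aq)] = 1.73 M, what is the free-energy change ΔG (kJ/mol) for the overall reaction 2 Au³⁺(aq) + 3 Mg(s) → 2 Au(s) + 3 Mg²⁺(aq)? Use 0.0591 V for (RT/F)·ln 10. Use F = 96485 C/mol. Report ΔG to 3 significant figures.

−2260 kJ/mol

E°cell = +1.50 − (−2.37) = +3.87 V; the balanced reaction transfers n = 6 electrons.
Q = [Mg²⁺(aq)]^3 / [Au³⁺(aq)]^2 = 7.73×10^−5, so log Q = −4.112 and E = +3.87 − (0.0591/6)(−4.112) = +3.9105 V.
Then ΔG = −nFE = −6 × 96485 × +3.9105 J/mol = −2260 kJ/mol.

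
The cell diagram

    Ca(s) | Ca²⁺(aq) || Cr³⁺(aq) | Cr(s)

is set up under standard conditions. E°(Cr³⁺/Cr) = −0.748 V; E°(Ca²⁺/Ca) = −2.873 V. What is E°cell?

+2.125 V

By convention the left-hand electrode in cell notation is the anode (oxidation) and the right-hand electrode is the cathode (reduction).
E°cell = E°(right) − E°(left) = −0.748 − (−2.873) = +2.125 V.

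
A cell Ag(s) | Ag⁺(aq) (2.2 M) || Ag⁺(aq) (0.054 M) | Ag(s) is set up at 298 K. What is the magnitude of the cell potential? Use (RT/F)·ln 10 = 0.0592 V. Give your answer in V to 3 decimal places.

0.095 V

For a concentration cell E°cell = 0, since both electrodes use the same couple.
The compartment with the higher Ag⁺(aq) concentration (2.2 M) acts as the cathode; ions are reduced there and produced at the dilute (0.054 M) anode.
With n = 1, Ecell = −(0.0592/1)·log([dilute]/[conc]) = −(0.0592/1)·log(0.054/2.2) = +0.095 V.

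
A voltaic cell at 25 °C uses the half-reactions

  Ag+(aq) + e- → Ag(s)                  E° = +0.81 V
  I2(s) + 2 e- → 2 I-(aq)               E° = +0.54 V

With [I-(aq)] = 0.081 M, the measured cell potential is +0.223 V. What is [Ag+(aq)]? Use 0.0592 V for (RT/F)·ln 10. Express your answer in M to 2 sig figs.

2.0 M

With Ag⁺/Ag at the cathode and I₂/I⁻ at the anode, E°cell = +0.81 − (+0.54) = +0.27 V (n = 2).
From the Nernst equation, log Q = n(E° − E)/0.0592 = 2·(+0.27 − (+0.223))/0.0592 = 1.588.
Balancing electrons gives 2 Ag+(aq) + 2 I-(aq) → 2 Ag(s) + I2(s); thus Q = 1 / ([Ag+(aq)]^2·[I-(aq)]^2).
Substituting the known concentrations and solving, log [Ag+(aq)] = 0.298 and [Ag+(aq)] = 2.0 M.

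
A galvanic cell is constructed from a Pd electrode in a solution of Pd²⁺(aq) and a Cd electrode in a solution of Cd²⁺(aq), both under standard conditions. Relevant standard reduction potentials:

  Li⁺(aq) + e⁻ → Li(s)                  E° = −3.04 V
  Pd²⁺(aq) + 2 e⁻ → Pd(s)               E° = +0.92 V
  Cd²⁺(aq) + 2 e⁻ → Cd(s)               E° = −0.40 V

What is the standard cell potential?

Of the two couples in this cell, the one with the more positive reduction potential is reduced at the cathode: here that is Pd²⁺/Pd (+0.92 V); Cd²⁺/Cd (−0.40 V) is the anode.
E°cell = E°(cathode) − E°(anode) = +0.92 − (−0.40) = +1.32 V.

+1.32 V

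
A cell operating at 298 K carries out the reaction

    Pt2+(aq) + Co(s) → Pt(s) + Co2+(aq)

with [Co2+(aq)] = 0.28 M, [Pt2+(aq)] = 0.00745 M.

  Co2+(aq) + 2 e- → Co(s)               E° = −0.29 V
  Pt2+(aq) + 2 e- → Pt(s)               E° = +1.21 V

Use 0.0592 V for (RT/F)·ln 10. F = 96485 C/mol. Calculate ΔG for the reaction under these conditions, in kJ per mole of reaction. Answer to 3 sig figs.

E°cell = +1.21 − (−0.29) = +1.50 V; the balanced reaction transfers n = 2 electrons.
Q = [Co2+(aq)] / [Pt2+(aq)] = 37.6, so log Q = 1.575 and E = +1.50 − (0.0592/2)(1.575) = +1.4534 V.
ΔG = −nFE = −(2)(96485)(+1.4534) J/mol = −280 kJ/mol.

−280 kJ/mol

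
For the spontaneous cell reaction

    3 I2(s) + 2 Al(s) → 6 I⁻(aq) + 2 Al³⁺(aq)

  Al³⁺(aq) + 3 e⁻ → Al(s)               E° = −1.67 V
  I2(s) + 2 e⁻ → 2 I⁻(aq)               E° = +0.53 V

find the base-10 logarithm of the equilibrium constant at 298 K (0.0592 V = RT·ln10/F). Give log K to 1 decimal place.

log K = 223.0

The I₂/I⁻ couple is reduced (cathode); E°cell = +0.53 − (−1.67) = +2.20 V with n = 6.
At equilibrium E = 0, so log K = nE°cell / 0.0592 = (6)(+2.20) / 0.0592 = 223.0.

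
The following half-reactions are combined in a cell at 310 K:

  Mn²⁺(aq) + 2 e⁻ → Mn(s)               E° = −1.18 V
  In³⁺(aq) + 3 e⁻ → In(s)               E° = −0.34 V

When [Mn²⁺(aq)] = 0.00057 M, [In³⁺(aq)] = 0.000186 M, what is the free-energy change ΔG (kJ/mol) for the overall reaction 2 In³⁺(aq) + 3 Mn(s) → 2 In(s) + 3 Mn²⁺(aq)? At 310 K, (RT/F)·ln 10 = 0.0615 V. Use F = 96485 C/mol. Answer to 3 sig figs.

E°cell = −0.34 − (−1.18) = +0.84 V; the balanced reaction transfers n = 6 electrons.
Here Q = [Mn²⁺(aq)]^3 / [In³⁺(aq)]^2 = 0.00535 (log Q = −2.271), giving E = +0.84 − (0.0615/6)·(−2.271) = +0.8633 V.
Then ΔG = −nFE = −6 × 96485 × +0.8633 J/mol = −500 kJ/mol.

−500 kJ/mol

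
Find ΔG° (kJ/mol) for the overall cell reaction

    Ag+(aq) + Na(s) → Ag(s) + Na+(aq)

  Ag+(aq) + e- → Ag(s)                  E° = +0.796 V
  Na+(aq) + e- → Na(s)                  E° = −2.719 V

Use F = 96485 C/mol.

−339 kJ/mol

In the reaction as written Ag+(aq) is reduced, so the Ag⁺/Ag couple is the cathode and Na⁺/Na is the anode.
E°cell = +0.796 − (−2.719) = +3.515 V; balancing electrons gives n = 1.
ΔG° = −nFE°cell = −(1)(96485)(+3.515) J/mol = −339 kJ/mol.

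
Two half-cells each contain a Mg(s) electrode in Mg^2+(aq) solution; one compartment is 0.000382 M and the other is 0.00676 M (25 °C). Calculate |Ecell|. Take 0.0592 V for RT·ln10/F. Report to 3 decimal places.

For a concentration cell E°cell = 0, since both electrodes use the same couple.
The compartment with the higher Mg^2+(aq) concentration (0.00676 M) acts as the cathode; ions are reduced there and produced at the dilute (0.000382 M) anode.
With n = 2, Ecell = −(0.0592/2)·log([dilute]/[conc]) = −(0.0592/2)·log(0.000382/0.00676) = +0.037 V.

0.037 V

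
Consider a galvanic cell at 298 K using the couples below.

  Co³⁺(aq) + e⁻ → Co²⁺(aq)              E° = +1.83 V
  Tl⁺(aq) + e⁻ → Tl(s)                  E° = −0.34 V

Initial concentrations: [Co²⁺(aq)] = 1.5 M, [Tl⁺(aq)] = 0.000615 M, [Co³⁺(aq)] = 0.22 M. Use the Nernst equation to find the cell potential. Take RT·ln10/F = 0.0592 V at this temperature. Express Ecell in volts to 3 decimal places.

The Co³⁺/Co²⁺ couple has the more positive E°, so it is the cathode; Tl⁺/Tl is the anode.
E°cell = +1.83 − (−0.34) = +2.17 V, with n = 1 electron transferred.
For the overall reaction Co³⁺(aq) + Tl(s) → Co²⁺(aq) + Tl⁺(aq), Q = ([Co²⁺(aq)]·[Tl⁺(aq)]) / [Co³⁺(aq)] = 0.00419, giving log Q = −2.377.
Applying E = E° − (RT ln10/nF)·log Q gives +2.17 − (0.0592/1)(−2.377) = +2.311 V.

+2.311 V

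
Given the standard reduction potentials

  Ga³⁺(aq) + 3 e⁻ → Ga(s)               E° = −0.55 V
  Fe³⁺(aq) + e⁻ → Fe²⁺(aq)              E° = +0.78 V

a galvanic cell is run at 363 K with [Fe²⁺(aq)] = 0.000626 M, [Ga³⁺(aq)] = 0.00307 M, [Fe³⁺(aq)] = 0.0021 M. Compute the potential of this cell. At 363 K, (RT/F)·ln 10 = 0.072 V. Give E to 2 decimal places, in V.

+1.43 V

The Fe³⁺/Fe²⁺ couple has the more positive E°, so it is the cathode; Ga³⁺/Ga is the anode.
E°cell = E°cat − E°an = +0.78 − (−0.55) = +1.33 V; n = 3.
The balanced reaction is 3 Fe³⁺(aq) + Ga(s) → 3 Fe²⁺(aq) + Ga³⁺(aq), so Q = ([Fe²⁺(aq)]^3·[Ga³⁺(aq)]) / [Fe³⁺(aq)]^3 = 8.13×10^−5 and log Q = −4.090.
E = E° − (0.072/n)·log Q = +1.33 − (0.072/3)(−4.090) = +1.43 V.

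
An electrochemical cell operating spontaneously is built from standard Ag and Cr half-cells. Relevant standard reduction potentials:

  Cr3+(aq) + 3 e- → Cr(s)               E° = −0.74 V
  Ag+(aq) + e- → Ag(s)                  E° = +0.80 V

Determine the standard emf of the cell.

The Ag⁺/Ag couple has the higher E°, so Ag ion is reduced (cathode) and Cr is oxidized (anode).
E°cell = E°(cathode) − E°(anode) = +0.80 − (−0.74) = +1.54 V.

+1.54 V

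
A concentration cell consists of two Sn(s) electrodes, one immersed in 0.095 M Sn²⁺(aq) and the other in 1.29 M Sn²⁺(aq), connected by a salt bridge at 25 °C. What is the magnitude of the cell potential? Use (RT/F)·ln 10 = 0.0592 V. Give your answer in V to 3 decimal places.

For a concentration cell E°cell = 0, since both electrodes use the same couple.
The compartment with the higher Sn²⁺(aq) concentration (1.29 M) acts as the cathode; ions are reduced there and produced at the dilute (0.095 M) anode.
With n = 2, Ecell = −(0.0592/2)·log([dilute]/[conc]) = −(0.0592/2)·log(0.095/1.29) = +0.034 V.

0.034 V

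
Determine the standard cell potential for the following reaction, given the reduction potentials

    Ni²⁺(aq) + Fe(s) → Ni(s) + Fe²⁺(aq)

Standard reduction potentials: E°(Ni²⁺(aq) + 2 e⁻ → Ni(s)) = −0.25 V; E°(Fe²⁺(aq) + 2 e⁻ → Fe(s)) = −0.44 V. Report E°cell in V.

Ni²⁺(aq) gains electrons, so the Ni²⁺/Ni couple is the cathode; the Fe²⁺/Fe couple is the anode.
E°cell = E°(cathode) − E°(anode) = −0.25 − (−0.44) = +0.19 V.

+0.19 V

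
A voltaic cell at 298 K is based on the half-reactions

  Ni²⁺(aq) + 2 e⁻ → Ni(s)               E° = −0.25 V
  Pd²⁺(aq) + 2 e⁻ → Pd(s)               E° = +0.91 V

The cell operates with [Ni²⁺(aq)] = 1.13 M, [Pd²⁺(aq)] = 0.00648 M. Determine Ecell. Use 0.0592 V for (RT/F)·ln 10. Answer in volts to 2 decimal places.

+1.09 V

Since E°(Pd²⁺/Pd) > E°(Ni²⁺/Ni), Pd²⁺/Pd serves as the cathode.
The standard potential is +0.91 − (−0.25) = +1.16 V and the balanced reaction transfers n = 2 electrons.
The balanced reaction is Pd²⁺(aq) + Ni(s) → Pd(s) + Ni²⁺(aq), so Q = [Ni²⁺(aq)] / [Pd²⁺(aq)] = 174 and log Q = 2.242.
Applying E = E° − (RT ln10/nF)·log Q gives +1.16 − (0.0592/2)(2.242) = +1.09 V.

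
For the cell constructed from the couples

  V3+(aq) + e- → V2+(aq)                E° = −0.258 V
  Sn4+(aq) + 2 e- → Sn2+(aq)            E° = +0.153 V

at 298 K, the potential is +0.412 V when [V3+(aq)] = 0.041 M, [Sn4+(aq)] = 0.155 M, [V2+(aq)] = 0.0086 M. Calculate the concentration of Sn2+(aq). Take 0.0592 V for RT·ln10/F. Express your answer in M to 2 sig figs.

0.0063 M

With Sn⁴⁺/Sn²⁺ at the cathode and V³⁺/V²⁺ at the anode, E°cell = +0.153 − (−0.258) = +0.411 V (n = 2).
Since E = E° − (0.0592/n)·log Q, log Q = n(E° − E)/0.0592 = −0.034.
The balanced reaction is Sn4+(aq) + 2 V2+(aq) → Sn2+(aq) + 2 V3+(aq), so Q = ([Sn2+(aq)]·[V3+(aq)]^2) / ([Sn4+(aq)]·[V2+(aq)]^2).
Substituting the known concentrations and solving, log [Sn2+(aq)] = −2.200 and [Sn2+(aq)] = 0.0063 M.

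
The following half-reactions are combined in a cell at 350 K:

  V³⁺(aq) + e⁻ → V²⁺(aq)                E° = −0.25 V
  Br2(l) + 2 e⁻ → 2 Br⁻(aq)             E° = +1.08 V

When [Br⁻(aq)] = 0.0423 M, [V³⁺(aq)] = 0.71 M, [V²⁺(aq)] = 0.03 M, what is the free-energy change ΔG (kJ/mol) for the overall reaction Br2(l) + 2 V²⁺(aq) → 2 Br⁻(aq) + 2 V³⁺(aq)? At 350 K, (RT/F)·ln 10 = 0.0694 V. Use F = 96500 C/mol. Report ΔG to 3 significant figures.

E°cell = +1.08 − (−0.25) = +1.33 V; the balanced reaction transfers n = 2 electrons.
The reaction quotient is ([Br⁻(aq)]^2·[V³⁺(aq)]^2) / [V²⁺(aq)]^2 = 1; by Nernst, E = +1.33 − (0.0694/2)(0.001) = +1.3300 V.
Finally ΔG = −nFE = −(2)(96500 C/mol)(+1.3300 V) = −257 kJ/mol.

−257 kJ/mol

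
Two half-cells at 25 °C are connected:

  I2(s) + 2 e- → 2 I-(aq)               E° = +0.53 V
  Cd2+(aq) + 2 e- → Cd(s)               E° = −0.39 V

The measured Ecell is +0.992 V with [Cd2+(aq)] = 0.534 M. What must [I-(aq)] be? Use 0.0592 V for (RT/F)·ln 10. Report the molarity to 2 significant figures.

The I₂/I⁻ couple has the larger reduction potential, so it is the cathode: E°cell = +0.53 − (−0.39) = +0.92 V and n = 2.
Since E = E° − (0.0592/n)·log Q, log Q = n(E° − E)/0.0592 = −2.432.
Balancing electrons gives I2(s) + Cd(s) → 2 I-(aq) + Cd2+(aq); thus Q = [I-(aq)]^2·[Cd2+(aq)].
Isolating [I-(aq)] in Q = 10^{−2.432} yields log [I-(aq)] = −1.080, i.e. 0.083 M.

0.083 M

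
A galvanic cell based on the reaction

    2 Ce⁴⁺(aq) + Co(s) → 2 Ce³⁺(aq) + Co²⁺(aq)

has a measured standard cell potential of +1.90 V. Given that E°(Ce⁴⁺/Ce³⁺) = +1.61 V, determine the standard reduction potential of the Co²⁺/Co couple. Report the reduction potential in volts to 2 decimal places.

In the reaction as written the Ce⁴⁺/Ce³⁺ couple is reduced (cathode) and Co²⁺/Co is oxidized (anode), so E°cell = E°(Ce⁴⁺/Ce³⁺) − E°(Co²⁺/Co).
E°(Co²⁺/Co) = E°(cathode) − E°cell = +1.61 − (+1.90) = −0.29 V.

−0.29 V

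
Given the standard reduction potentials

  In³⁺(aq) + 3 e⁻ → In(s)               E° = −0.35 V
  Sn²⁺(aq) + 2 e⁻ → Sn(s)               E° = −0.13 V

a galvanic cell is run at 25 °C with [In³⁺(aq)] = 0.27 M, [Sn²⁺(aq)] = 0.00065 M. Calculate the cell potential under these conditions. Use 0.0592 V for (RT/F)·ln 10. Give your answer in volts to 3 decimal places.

+0.137 V

Since E°(Sn²⁺/Sn) > E°(In³⁺/In), Sn²⁺/Sn serves as the cathode.
The standard potential is −0.13 − (−0.35) = +0.22 V and the balanced reaction transfers n = 6 electrons.
The balanced reaction is 3 Sn²⁺(aq) + 2 In(s) → 3 Sn(s) + 2 In³⁺(aq), so Q = [In³⁺(aq)]^2 / [Sn²⁺(aq)]^3 = 2.65×10^8 and log Q = 8.424.
By the Nernst equation, E = +0.22 − (0.0592/6)·(8.424) = +0.137 V.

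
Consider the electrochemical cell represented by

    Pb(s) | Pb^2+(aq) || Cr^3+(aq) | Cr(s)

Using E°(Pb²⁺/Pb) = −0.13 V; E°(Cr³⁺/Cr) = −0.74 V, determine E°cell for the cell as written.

−0.61 V

By convention the left-hand electrode in cell notation is the anode (oxidation) and the right-hand electrode is the cathode (reduction).
E°cell = E°(right) − E°(left) = −0.74 − (−0.13) = −0.61 V.
The negative sign shows that, as written, the cell would require an external voltage to drive the reaction.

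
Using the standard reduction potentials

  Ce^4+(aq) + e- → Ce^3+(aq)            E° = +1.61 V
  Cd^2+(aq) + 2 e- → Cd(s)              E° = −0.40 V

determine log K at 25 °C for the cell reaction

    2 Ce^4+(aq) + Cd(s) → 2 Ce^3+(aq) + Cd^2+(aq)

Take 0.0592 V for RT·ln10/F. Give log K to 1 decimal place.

log K = 67.9

The Ce⁴⁺/Ce³⁺ couple is reduced (cathode); E°cell = +1.61 − (−0.40) = +2.01 V with n = 2.
At equilibrium E = 0, so log K = nE°cell / 0.0592 = (2)(+2.01) / 0.0592 = 67.9.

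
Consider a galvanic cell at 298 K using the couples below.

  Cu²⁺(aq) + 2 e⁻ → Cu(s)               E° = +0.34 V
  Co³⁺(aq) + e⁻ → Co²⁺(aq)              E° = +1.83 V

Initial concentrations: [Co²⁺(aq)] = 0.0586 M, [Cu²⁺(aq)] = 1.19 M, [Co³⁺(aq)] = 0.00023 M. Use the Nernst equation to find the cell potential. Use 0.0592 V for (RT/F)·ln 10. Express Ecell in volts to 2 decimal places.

+1.35 V

The Co³⁺/Co²⁺ couple has the more positive E°, so it is the cathode; Cu²⁺/Cu is the anode.
E°cell = E°cat − E°an = +1.83 − (+0.34) = +1.49 V; n = 2.
For the overall reaction 2 Co³⁺(aq) + Cu(s) → 2 Co²⁺(aq) + Cu²⁺(aq), Q = ([Co²⁺(aq)]^2·[Cu²⁺(aq)]) / [Co³⁺(aq)]^2 = 7.72×10^4, giving log Q = 4.888.
Applying E = E° − (RT ln10/nF)·log Q gives +1.49 − (0.0592/2)(4.888) = +1.35 V.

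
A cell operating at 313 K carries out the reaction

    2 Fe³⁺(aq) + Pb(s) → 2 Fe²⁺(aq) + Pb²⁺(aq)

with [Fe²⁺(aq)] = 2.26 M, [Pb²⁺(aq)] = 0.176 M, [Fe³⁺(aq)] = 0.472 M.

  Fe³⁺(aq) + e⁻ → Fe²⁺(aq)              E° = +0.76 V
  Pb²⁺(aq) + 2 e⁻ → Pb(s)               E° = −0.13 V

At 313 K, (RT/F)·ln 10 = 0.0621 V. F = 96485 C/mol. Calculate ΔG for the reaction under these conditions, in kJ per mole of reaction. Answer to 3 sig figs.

E°cell = +0.76 − (−0.13) = +0.89 V; the balanced reaction transfers n = 2 electrons.
Q = ([Fe²⁺(aq)]^2·[Pb²⁺(aq)]) / [Fe³⁺(aq)]^2 = 4.04, so log Q = 0.606 and E = +0.89 − (0.0621/2)(0.606) = +0.8712 V.
ΔG = −nFE = −(2)(96485)(+0.8712) J/mol = −168 kJ/mol.

−168 kJ/mol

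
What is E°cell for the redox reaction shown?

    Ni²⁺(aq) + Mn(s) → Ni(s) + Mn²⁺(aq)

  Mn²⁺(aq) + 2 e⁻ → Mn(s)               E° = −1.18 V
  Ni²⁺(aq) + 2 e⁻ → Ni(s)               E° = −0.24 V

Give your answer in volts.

Ni²⁺(aq) gains electrons, so the Ni²⁺/Ni couple is the cathode; the Mn²⁺/Mn couple is the anode.
E°cell = E°(cathode) − E°(anode) = −0.24 − (−1.18) = +0.94 V.

+0.94 V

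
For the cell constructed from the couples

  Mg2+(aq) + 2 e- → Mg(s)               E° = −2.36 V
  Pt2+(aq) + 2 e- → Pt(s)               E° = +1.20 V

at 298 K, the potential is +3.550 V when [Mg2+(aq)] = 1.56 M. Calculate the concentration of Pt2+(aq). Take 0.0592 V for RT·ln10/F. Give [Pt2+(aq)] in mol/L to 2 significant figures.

0.72 M

The Pt²⁺/Pt couple has the larger reduction potential, so it is the cathode: E°cell = +1.20 − (−2.36) = +3.56 V and n = 2.
Since E = E° − (0.0592/n)·log Q, log Q = n(E° − E)/0.0592 = 0.338.
The balanced reaction is Pt2+(aq) + Mg(s) → Pt(s) + Mg2+(aq), so Q = [Mg2+(aq)] / [Pt2+(aq)].
Substituting the known concentrations and solving, log [Pt2+(aq)] = −0.145 and [Pt2+(aq)] = 0.72 M.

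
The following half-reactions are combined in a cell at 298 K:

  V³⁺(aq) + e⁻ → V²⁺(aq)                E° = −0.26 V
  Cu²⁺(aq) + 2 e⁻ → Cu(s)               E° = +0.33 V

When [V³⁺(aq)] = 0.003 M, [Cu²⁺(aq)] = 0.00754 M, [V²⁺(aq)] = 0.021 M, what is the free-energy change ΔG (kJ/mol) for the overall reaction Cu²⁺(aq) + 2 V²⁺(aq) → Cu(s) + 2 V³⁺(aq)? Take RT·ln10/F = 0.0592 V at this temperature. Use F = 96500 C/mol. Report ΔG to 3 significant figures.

E°cell = +0.33 − (−0.26) = +0.59 V; the balanced reaction transfers n = 2 electrons.
Q = [V³⁺(aq)]^2 / ([Cu²⁺(aq)]·[V²⁺(aq)]^2) = 2.71, so log Q = 0.432 and E = +0.59 − (0.0592/2)(0.432) = +0.5772 V.
ΔG = −nFE = −(2)(96500)(+0.5772) J/mol = −111 kJ/mol.

−111 kJ/mol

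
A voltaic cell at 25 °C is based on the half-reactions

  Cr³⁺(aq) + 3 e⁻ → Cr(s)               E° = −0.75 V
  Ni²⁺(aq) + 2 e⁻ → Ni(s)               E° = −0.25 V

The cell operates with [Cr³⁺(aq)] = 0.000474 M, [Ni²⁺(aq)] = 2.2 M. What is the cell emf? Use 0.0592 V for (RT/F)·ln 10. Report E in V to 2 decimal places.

+0.58 V

The Ni²⁺/Ni couple has the more positive E°, so it is the cathode; Cr³⁺/Cr is the anode.
E°cell = E°cat − E°an = −0.25 − (−0.75) = +0.50 V; n = 6.
For the overall reaction 3 Ni²⁺(aq) + 2 Cr(s) → 3 Ni(s) + 2 Cr³⁺(aq), Q = [Cr³⁺(aq)]^2 / [Ni²⁺(aq)]^3 = 2.11×10^−8, giving log Q = −7.676.
Applying E = E° − (RT ln10/nF)·log Q gives +0.50 − (0.0592/6)(−7.676) = +0.58 V.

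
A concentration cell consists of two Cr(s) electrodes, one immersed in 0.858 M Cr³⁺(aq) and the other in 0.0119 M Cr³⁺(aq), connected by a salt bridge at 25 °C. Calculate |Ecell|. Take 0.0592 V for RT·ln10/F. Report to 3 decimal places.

0.037 V

For a concentration cell E°cell = 0, since both electrodes use the same couple.
The compartment with the higher Cr³⁺(aq) concentration (0.858 M) acts as the cathode; ions are reduced there and produced at the dilute (0.0119 M) anode.
With n = 3, Ecell = −(0.0592/3)·log([dilute]/[conc]) = −(0.0592/3)·log(0.0119/0.858) = +0.037 V.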